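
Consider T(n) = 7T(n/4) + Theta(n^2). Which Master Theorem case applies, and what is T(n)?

Master Theorem for T(n) = 7T(n/4) + O(n^2):

a = 7, b = 4, c = 2
log_b(a) = log_4(7) = 1.4037

Case 3: c = 2 > log_4(7) = 1.4037
T(n) = O(n^2) = O(n^2)

For T(n) = 7T(n/4) + O(n^2): log_4(7) = 1.4037. This is Case 3 of the Master Theorem (c > log_b(a), work dominated by root), giving O(n^2).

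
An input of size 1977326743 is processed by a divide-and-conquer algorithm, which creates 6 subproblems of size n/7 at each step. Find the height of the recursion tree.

For divide and conquer with division factor 7:

Problem sizes at each level:
Level 0: 1977326743
Level 1: 282475249
Level 2: 40353607
Level 3: 5764801
Level 4: 823543
Level 5: 117649
Level 6: 16807
Level 7: 2401
Level 8: 343
Level 9: 49
Level 10: 7
Level 11: 1

The root is level 0 and the size-1 base case is level 11 (the tree spans levels 0 through 11, i.e. 12 levels counting the root), so the depth is the number of divisions: log_7(1977326743) = 11

The recursion tree depth is log_7(1977326743) = 11. At each level, the problem size is divided by 7, so it takes 11 divisions to reduce to a base case of size 1. The algorithm makes 6 recursive calls at each level.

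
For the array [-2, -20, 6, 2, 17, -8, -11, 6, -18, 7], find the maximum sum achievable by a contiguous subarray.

Using Kadane's algorithm on [-2, -20, 6, 2, 17, -8, -11, 6, -18, 7]:

Scanning through the array:
Position 1 (value -20): max_ending_here = -20, max_so_far = -2
Position 2 (value 6): max_ending_here = 6, max_so_far = 6
Position 3 (value 2): max_ending_here = 8, max_so_far = 8
Position 4 (value 17): max_ending_here = 25, max_so_far = 25
Position 5 (value -8): max_ending_here = 17, max_so_far = 25
Position 6 (value -11): max_ending_here = 6, max_so_far = 25
Position 7 (value 6): max_ending_here = 12, max_so_far = 25
Position 8 (value -18): max_ending_here = -6, max_so_far = 25
Position 9 (value 7): max_ending_here = 7, max_so_far = 25

Maximum subarray: [6, 2, 17]
Maximum sum: 25

The maximum subarray is [6, 2, 17] with sum 25. This subarray runs from index 2 to index 4.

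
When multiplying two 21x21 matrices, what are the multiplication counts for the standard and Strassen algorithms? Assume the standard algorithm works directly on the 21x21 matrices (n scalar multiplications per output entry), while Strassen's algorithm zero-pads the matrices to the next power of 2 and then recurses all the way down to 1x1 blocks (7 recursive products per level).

Matrix multiplication for 21x21 matrices:

Strassen's algorithm requires power-of-2 dimensions. Pad 21x21 to 32x32 (next power of 2).

Standard algorithm: 21^3 = 9261 multiplications
Strassen's algorithm: 7^(log2(32)) = 7^5 = 16807 multiplications
Difference: 9261 - 16807 = -7546 (Strassen uses MORE here due to padding overhead — for small or just-over-power-of-2 n, padding can outweigh the per-level savings)

Standard: 9261 multiplications (21^3). Strassen: 16807 multiplications (7^5, after padding to 32x32). Strassen reduces 8 recursive multiplications to 7 at each level.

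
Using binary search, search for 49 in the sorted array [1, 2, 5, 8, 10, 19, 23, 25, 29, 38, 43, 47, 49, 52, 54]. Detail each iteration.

Binary search for 49 in [1, 2, 5, 8, 10, 19, 23, 25, 29, 38, 43, 47, 49, 52, 54]:

lo=0, hi=14, mid=7, arr[mid]=25 -> 25 < 49, search right half
lo=8, hi=14, mid=11, arr[mid]=47 -> 47 < 49, search right half
lo=12, hi=14, mid=13, arr[mid]=52 -> 52 > 49, search left half
lo=12, hi=12, mid=12, arr[mid]=49 -> Found target at index 12!

Binary search finds 49 at index 12 after 4 comparisons. The search repeatedly halves the search space by comparing with the middle element.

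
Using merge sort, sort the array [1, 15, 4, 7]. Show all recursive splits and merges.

Merge sort trace:

Split: [1, 15, 4, 7] -> [1, 15] and [4, 7]
  Split: [1, 15] -> [1] and [15]
  Merge: [1] + [15] -> [1, 15]
  Split: [4, 7] -> [4] and [7]
  Merge: [4] + [7] -> [4, 7]
Merge: [1, 15] + [4, 7] -> [1, 4, 7, 15]

Final sorted array: [1, 4, 7, 15]

The merge sort proceeds by recursively splitting the array and merging sorted halves.
After all merges, the sorted array is [1, 4, 7, 15].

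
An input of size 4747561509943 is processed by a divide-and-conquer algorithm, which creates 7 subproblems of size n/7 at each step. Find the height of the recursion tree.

For divide and conquer with division factor 7:

Problem sizes at each level:
Level 0: 4747561509943
Level 1: 678223072849
Level 2: 96889010407
Level 3: 13841287201
Level 4: 1977326743
Level 5: 282475249
Level 6: 40353607
Level 7: 5764801
Level 8: 823543
Level 9: 117649
Level 10: 16807
Level 11: 2401
Level 12: 343
Level 13: 49
Level 14: 7
Level 15: 1

The root is level 0 and the size-1 base case is level 15 (the tree spans levels 0 through 15, i.e. 16 levels counting the root), so the depth is the number of divisions: log_7(4747561509943) = 15

The recursion tree depth is log_7(4747561509943) = 15. At each level, the problem size is divided by 7, so it takes 15 divisions to reduce to a base case of size 1. The algorithm makes 7 recursive calls at each level.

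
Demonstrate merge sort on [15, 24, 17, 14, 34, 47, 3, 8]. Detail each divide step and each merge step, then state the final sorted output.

Merge sort trace:

Split: [15, 24, 17, 14, 34, 47, 3, 8] -> [15, 24, 17, 14] and [34, 47, 3, 8]
  Split: [15, 24, 17, 14] -> [15, 24] and [17, 14]
    Split: [15, 24] -> [15] and [24]
    Merge: [15] + [24] -> [15, 24]
    Split: [17, 14] -> [17] and [14]
    Merge: [17] + [14] -> [14, 17]
  Merge: [15, 24] + [14, 17] -> [14, 15, 17, 24]
  Split: [34, 47, 3, 8] -> [34, 47] and [3, 8]
    Split: [34, 47] -> [34] and [47]
    Merge: [34] + [47] -> [34, 47]
    Split: [3, 8] -> [3] and [8]
    Merge: [3] + [8] -> [3, 8]
  Merge: [34, 47] + [3, 8] -> [3, 8, 34, 47]
Merge: [14, 15, 17, 24] + [3, 8, 34, 47] -> [3, 8, 14, 15, 17, 24, 34, 47]

Final sorted array: [3, 8, 14, 15, 17, 24, 34, 47]

The merge sort proceeds by recursively splitting the array and merging sorted halves.
After all merges, the sorted array is [3, 8, 14, 15, 17, 24, 34, 47].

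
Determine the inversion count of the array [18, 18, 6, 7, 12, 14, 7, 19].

Finding inversions in [18, 18, 6, 7, 12, 14, 7, 19]:

(0, 2): arr[0]=18 > arr[2]=6
(0, 3): arr[0]=18 > arr[3]=7
(0, 4): arr[0]=18 > arr[4]=12
(0, 5): arr[0]=18 > arr[5]=14
(0, 6): arr[0]=18 > arr[6]=7
(1, 2): arr[1]=18 > arr[2]=6
(1, 3): arr[1]=18 > arr[3]=7
(1, 4): arr[1]=18 > arr[4]=12
(1, 5): arr[1]=18 > arr[5]=14
(1, 6): arr[1]=18 > arr[6]=7
(4, 6): arr[4]=12 > arr[6]=7
(5, 6): arr[5]=14 > arr[6]=7

Total inversions: 12

The array has 12 inversion(s): (0,2), (0,3), (0,4), (0,5), (0,6), (1,2), (1,3), (1,4), (1,5), (1,6), (4,6), (5,6). Each pair (i,j) satisfies i < j and arr[i] > arr[j].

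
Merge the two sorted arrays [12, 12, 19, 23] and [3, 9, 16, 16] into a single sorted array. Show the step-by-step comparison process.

Merging process:

Compare 12 vs 3: take 3 from right. Merged: [3]
Compare 12 vs 9: take 9 from right. Merged: [3, 9]
Compare 12 vs 16: take 12 from left. Merged: [3, 9, 12]
Compare 12 vs 16: take 12 from left. Merged: [3, 9, 12, 12]
Compare 19 vs 16: take 16 from right. Merged: [3, 9, 12, 12, 16]
Compare 19 vs 16: take 16 from right. Merged: [3, 9, 12, 12, 16, 16]
Append remaining from left: [19, 23]. Merged: [3, 9, 12, 12, 16, 16, 19, 23]

Final merged array: [3, 9, 12, 12, 16, 16, 19, 23]
Total comparisons: 6

The merged array is [3, 9, 12, 12, 16, 16, 19, 23], requiring 6 comparisons. The merge step runs in O(n) time where n is the total number of elements.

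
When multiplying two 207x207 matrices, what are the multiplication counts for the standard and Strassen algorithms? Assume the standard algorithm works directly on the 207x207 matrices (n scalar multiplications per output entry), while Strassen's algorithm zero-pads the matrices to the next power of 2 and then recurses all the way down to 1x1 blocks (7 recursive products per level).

Matrix multiplication for 207x207 matrices:

Strassen's algorithm requires power-of-2 dimensions. Pad 207x207 to 256x256 (next power of 2).

Standard algorithm: 207^3 = 8869743 multiplications
Strassen's algorithm: 7^(log2(256)) = 7^8 = 5764801 multiplications
Savings: 8869743 - 5764801 = 3104942 multiplications

Standard: 8869743 multiplications (207^3). Strassen: 5764801 multiplications (7^8, after padding to 256x256). Strassen reduces 8 recursive multiplications to 7 at each level.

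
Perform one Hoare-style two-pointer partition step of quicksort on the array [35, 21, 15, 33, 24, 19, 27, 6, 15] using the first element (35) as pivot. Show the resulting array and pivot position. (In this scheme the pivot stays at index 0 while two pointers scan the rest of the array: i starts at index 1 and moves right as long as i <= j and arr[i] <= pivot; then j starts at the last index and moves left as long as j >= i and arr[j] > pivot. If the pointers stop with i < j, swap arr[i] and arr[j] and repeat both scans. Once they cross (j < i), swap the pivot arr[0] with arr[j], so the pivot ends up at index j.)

Hoare-style two-pointer partition with pivot = 35:

Initial array: [35, 21, 15, 33, 24, 19, 27, 6, 15]

Pointers start at i = 1, j = 8.
i ends at 9, j ends at 8: the pointers have crossed (j < i), so scanning stops.

Swap pivot arr[0] with arr[8] to place pivot at position 8: [15, 21, 15, 33, 24, 19, 27, 6, 35]
Pivot position: 8

After partitioning with pivot 35, the array becomes [15, 21, 15, 33, 24, 19, 27, 6, 35]. The pivot is placed at index 8. All elements to the left of the pivot are <= 35, and all elements to the right are > 35.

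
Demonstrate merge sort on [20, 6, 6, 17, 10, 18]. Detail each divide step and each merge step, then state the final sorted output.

Merge sort trace:

Split: [20, 6, 6, 17, 10, 18] -> [20, 6, 6] and [17, 10, 18]
  Split: [20, 6, 6] -> [20] and [6, 6]
    Split: [6, 6] -> [6] and [6]
    Merge: [6] + [6] -> [6, 6]
  Merge: [20] + [6, 6] -> [6, 6, 20]
  Split: [17, 10, 18] -> [17] and [10, 18]
    Split: [10, 18] -> [10] and [18]
    Merge: [10] + [18] -> [10, 18]
  Merge: [17] + [10, 18] -> [10, 17, 18]
Merge: [6, 6, 20] + [10, 17, 18] -> [6, 6, 10, 17, 18, 20]

Final sorted array: [6, 6, 10, 17, 18, 20]

The merge sort proceeds by recursively splitting the array and merging sorted halves.
After all merges, the sorted array is [6, 6, 10, 17, 18, 20].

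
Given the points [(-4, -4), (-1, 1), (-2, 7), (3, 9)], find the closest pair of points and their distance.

Computing all pairwise distances among 4 points:

d((-4, -4), (-1, 1)) = 5.831
d((-4, -4), (-2, 7)) = 11.1803
d((-4, -4), (3, 9)) = 14.7648
d((-1, 1), (-2, 7)) = 6.0828
d((-1, 1), (3, 9)) = 8.9443
d((-2, 7), (3, 9)) = 5.3852 <-- minimum

Closest pair: (-2, 7) and (3, 9) with distance 5.3852

The closest pair is (-2, 7) and (3, 9) with Euclidean distance 5.3852. For 4 points, brute-force pairwise comparison is shown above. For large n, the divide-and-conquer algorithm (sort by x, recurse on halves, check the dividing strip) achieves O(n log n).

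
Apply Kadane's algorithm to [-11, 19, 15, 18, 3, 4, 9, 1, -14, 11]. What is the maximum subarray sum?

Using Kadane's algorithm on [-11, 19, 15, 18, 3, 4, 9, 1, -14, 11]:

Scanning through the array:
Position 1 (value 19): max_ending_here = 19, max_so_far = 19
Position 2 (value 15): max_ending_here = 34, max_so_far = 34
Position 3 (value 18): max_ending_here = 52, max_so_far = 52
Position 4 (value 3): max_ending_here = 55, max_so_far = 55
Position 5 (value 4): max_ending_here = 59, max_so_far = 59
Position 6 (value 9): max_ending_here = 68, max_so_far = 68
Position 7 (value 1): max_ending_here = 69, max_so_far = 69
Position 8 (value -14): max_ending_here = 55, max_so_far = 69
Position 9 (value 11): max_ending_here = 66, max_so_far = 69

Maximum subarray: [19, 15, 18, 3, 4, 9, 1]
Maximum sum: 69

The maximum subarray is [19, 15, 18, 3, 4, 9, 1] with sum 69. This subarray runs from index 1 to index 7.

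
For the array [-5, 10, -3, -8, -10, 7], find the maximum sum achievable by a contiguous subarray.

Using Kadane's algorithm on [-5, 10, -3, -8, -10, 7]:

Scanning through the array:
Position 1 (value 10): max_ending_here = 10, max_so_far = 10
Position 2 (value -3): max_ending_here = 7, max_so_far = 10
Position 3 (value -8): max_ending_here = -1, max_so_far = 10
Position 4 (value -10): max_ending_here = -10, max_so_far = 10
Position 5 (value 7): max_ending_here = 7, max_so_far = 10

Maximum subarray: [10]
Maximum sum: 10

The maximum subarray is [10] with sum 10. This subarray runs from index 1 to index 1.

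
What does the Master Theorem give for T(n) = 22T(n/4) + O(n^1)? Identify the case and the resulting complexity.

Master Theorem for T(n) = 22T(n/4) + O(n^1):

a = 22, b = 4, c = 1
log_b(a) = log_4(22) = 2.2297

Case 1: c = 1 < log_4(22) = 2.2297
T(n) = O(n^(log_4 22))

For T(n) = 22T(n/4) + O(n^1): log_4(22) = 2.2297. This is Case 1 of the Master Theorem (c < log_b(a), work dominated by leaves), giving O(n^(log_4 22)).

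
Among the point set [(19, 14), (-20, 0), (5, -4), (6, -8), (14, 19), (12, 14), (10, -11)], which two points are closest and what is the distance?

Computing all pairwise distances among 7 points:

d((19, 14), (-20, 0)) = 41.4367
d((19, 14), (5, -4)) = 22.8035
d((19, 14), (6, -8)) = 25.5539
d((19, 14), (14, 19)) = 7.0711
d((19, 14), (12, 14)) = 7.0
d((19, 14), (10, -11)) = 26.5707
d((-20, 0), (5, -4)) = 25.318
d((-20, 0), (6, -8)) = 27.2029
d((-20, 0), (14, 19)) = 38.9487
d((-20, 0), (12, 14)) = 34.9285
d((-20, 0), (10, -11)) = 31.9531
d((5, -4), (6, -8)) = 4.1231 <-- minimum
d((5, -4), (14, 19)) = 24.6982
d((5, -4), (12, 14)) = 19.3132
d((5, -4), (10, -11)) = 8.6023
d((6, -8), (14, 19)) = 28.1603
d((6, -8), (12, 14)) = 22.8035
d((6, -8), (10, -11)) = 5.0
d((14, 19), (12, 14)) = 5.3852
d((14, 19), (10, -11)) = 30.2655
d((12, 14), (10, -11)) = 25.0799

Closest pair: (5, -4) and (6, -8) with distance 4.1231

The closest pair is (5, -4) and (6, -8) with Euclidean distance 4.1231. For 7 points, brute-force pairwise comparison is shown above. For large n, the divide-and-conquer algorithm (sort by x, recurse on halves, check the dividing strip) achieves O(n log n).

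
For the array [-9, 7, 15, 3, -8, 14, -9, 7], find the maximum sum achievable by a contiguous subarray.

Using Kadane's algorithm on [-9, 7, 15, 3, -8, 14, -9, 7]:

Scanning through the array:
Position 1 (value 7): max_ending_here = 7, max_so_far = 7
Position 2 (value 15): max_ending_here = 22, max_so_far = 22
Position 3 (value 3): max_ending_here = 25, max_so_far = 25
Position 4 (value -8): max_ending_here = 17, max_so_far = 25
Position 5 (value 14): max_ending_here = 31, max_so_far = 31
Position 6 (value -9): max_ending_here = 22, max_so_far = 31
Position 7 (value 7): max_ending_here = 29, max_so_far = 31

Maximum subarray: [7, 15, 3, -8, 14]
Maximum sum: 31

The maximum subarray is [7, 15, 3, -8, 14] with sum 31. This subarray runs from index 1 to index 5.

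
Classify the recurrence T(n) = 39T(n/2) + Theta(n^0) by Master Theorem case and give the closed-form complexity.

Master Theorem for T(n) = 39T(n/2) + O(n^0):

a = 39, b = 2, c = 0
log_b(a) = log_2(39) = 5.2854

Case 1: c = 0 < log_2(39) = 5.2854
T(n) = O(n^(log_2 39))

For T(n) = 39T(n/2) + O(n^0): log_2(39) = 5.2854. This is Case 1 of the Master Theorem (c < log_b(a), work dominated by leaves), giving O(n^(log_2 39)).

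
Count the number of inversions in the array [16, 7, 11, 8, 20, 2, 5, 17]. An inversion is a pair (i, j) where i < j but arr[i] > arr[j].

Finding inversions in [16, 7, 11, 8, 20, 2, 5, 17]:

(0, 1): arr[0]=16 > arr[1]=7
(0, 2): arr[0]=16 > arr[2]=11
(0, 3): arr[0]=16 > arr[3]=8
(0, 5): arr[0]=16 > arr[5]=2
(0, 6): arr[0]=16 > arr[6]=5
(1, 5): arr[1]=7 > arr[5]=2
(1, 6): arr[1]=7 > arr[6]=5
(2, 3): arr[2]=11 > arr[3]=8
(2, 5): arr[2]=11 > arr[5]=2
(2, 6): arr[2]=11 > arr[6]=5
(3, 5): arr[3]=8 > arr[5]=2
(3, 6): arr[3]=8 > arr[6]=5
(4, 5): arr[4]=20 > arr[5]=2
(4, 6): arr[4]=20 > arr[6]=5
(4, 7): arr[4]=20 > arr[7]=17

Total inversions: 15

The array has 15 inversion(s): (0,1), (0,2), (0,3), (0,5), (0,6), (1,5), (1,6), (2,3), (2,5), (2,6), (3,5), (3,6), (4,5), (4,6), (4,7). Each pair (i,j) satisfies i < j and arr[i] > arr[j].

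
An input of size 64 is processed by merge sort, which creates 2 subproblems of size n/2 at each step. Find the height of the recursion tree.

For divide and conquer with division factor 2:

Problem sizes at each level:
Level 0: 64
Level 1: 32
Level 2: 16
Level 3: 8
Level 4: 4
Level 5: 2
Level 6: 1

The root is level 0 and the size-1 base case is level 6 (the tree spans levels 0 through 6, i.e. 7 levels counting the root), so the depth is the number of divisions: log_2(64) = 6

The recursion tree depth is log_2(64) = 6. At each level, the problem size is divided by 2, so it takes 6 divisions to reduce to a base case of size 1. The algorithm makes 2 recursive calls at each level.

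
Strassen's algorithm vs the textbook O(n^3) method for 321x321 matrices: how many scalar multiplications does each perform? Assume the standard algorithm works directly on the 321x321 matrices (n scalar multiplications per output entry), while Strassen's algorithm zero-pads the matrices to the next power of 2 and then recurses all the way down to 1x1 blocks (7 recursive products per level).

Matrix multiplication for 321x321 matrices:

Strassen's algorithm requires power-of-2 dimensions. Pad 321x321 to 512x512 (next power of 2).

Standard algorithm: 321^3 = 33076161 multiplications
Strassen's algorithm: 7^(log2(512)) = 7^9 = 40353607 multiplications
Difference: 33076161 - 40353607 = -7277446 (Strassen uses MORE here due to padding overhead — for small or just-over-power-of-2 n, padding can outweigh the per-level savings)

Standard: 33076161 multiplications (321^3). Strassen: 40353607 multiplications (7^9, after padding to 512x512). Strassen reduces 8 recursive multiplications to 7 at each level.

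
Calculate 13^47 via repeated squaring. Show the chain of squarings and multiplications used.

Computing 13^47 by squaring (build up from 13^1; each line after the first costs one multiplication):

13^1 = 13
13^2 = (13^1)^2 = 13^2 = 169
13^4 = (13^2)^2 = 169^2 = 28561
13^5 = 13 * 13^4 = 13 * 28561 = 371293
13^10 = (13^5)^2 = 371293^2 = 137858491849
13^11 = 13 * 13^10 = 13 * 137858491849 = 1792160394037
13^22 = (13^11)^2 = 1792160394037^2 = 3211838877954855105157369
13^23 = 13 * 13^22 = 13 * 3211838877954855105157369 = 41753905413413116367045797
13^46 = (13^23)^2 = 41753905413413116367045797^2 = 1743388617272249143997555461487119439669521095365209
13^47 = 13 * 13^46 = 13 * 1743388617272249143997555461487119439669521095365209 = 22664052024539238871968220999332552715703774239747717

Result: 22664052024539238871968220999332552715703774239747717
Multiplications needed: 9 (9 lines after 13^1)

13^47 = 22664052024539238871968220999332552715703774239747717. Using exponentiation by squaring, this requires 9 multiplications. The key idea: if the exponent is even, square the half-power; if odd, multiply by the base once.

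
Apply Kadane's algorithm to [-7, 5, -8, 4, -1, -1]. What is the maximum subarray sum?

Using Kadane's algorithm on [-7, 5, -8, 4, -1, -1]:

Scanning through the array:
Position 1 (value 5): max_ending_here = 5, max_so_far = 5
Position 2 (value -8): max_ending_here = -3, max_so_far = 5
Position 3 (value 4): max_ending_here = 4, max_so_far = 5
Position 4 (value -1): max_ending_here = 3, max_so_far = 5
Position 5 (value -1): max_ending_here = 2, max_so_far = 5

Maximum subarray: [5]
Maximum sum: 5

The maximum subarray is [5] with sum 5. This subarray runs from index 1 to index 1.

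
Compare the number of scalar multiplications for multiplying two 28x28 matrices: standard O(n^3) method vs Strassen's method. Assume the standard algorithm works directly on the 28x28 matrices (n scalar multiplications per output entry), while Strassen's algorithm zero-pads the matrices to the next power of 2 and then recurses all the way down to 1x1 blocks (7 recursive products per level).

Matrix multiplication for 28x28 matrices:

Strassen's algorithm requires power-of-2 dimensions. Pad 28x28 to 32x32 (next power of 2).

Standard algorithm: 28^3 = 21952 multiplications
Strassen's algorithm: 7^(log2(32)) = 7^5 = 16807 multiplications
Savings: 21952 - 16807 = 5145 multiplications

Standard: 21952 multiplications (28^3). Strassen: 16807 multiplications (7^5, after padding to 32x32). Strassen reduces 8 recursive multiplications to 7 at each level.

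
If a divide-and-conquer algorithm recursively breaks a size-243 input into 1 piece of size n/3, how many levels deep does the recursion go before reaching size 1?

For divide and conquer with division factor 3:

Problem sizes at each level:
Level 0: 243
Level 1: 81
Level 2: 27
Level 3: 9
Level 4: 3
Level 5: 1

The root is level 0 and the size-1 base case is level 5 (the tree spans levels 0 through 5, i.e. 6 levels counting the root), so the depth is the number of divisions: log_3(243) = 5

The recursion tree depth is log_3(243) = 5. At each level, the problem size is divided by 3, so it takes 5 divisions to reduce to a base case of size 1. The algorithm makes 1 recursive call at each level.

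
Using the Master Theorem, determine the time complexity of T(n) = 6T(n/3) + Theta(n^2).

Master Theorem for T(n) = 6T(n/3) + O(n^2):

a = 6, b = 3, c = 2
log_b(a) = log_3(6) = 1.6309

Case 3: c = 2 > log_3(6) = 1.6309
T(n) = O(n^2) = O(n^2)

For T(n) = 6T(n/3) + O(n^2): log_3(6) = 1.6309. This is Case 3 of the Master Theorem (c > log_b(a), work dominated by root), giving O(n^2).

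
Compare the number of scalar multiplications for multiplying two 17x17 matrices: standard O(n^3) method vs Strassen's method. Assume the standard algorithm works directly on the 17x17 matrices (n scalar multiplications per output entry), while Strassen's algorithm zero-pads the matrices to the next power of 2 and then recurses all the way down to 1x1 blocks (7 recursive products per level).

Matrix multiplication for 17x17 matrices:

Strassen's algorithm requires power-of-2 dimensions. Pad 17x17 to 32x32 (next power of 2).

Standard algorithm: 17^3 = 4913 multiplications
Strassen's algorithm: 7^(log2(32)) = 7^5 = 16807 multiplications
Difference: 4913 - 16807 = -11894 (Strassen uses MORE here due to padding overhead — for small or just-over-power-of-2 n, padding can outweigh the per-level savings)

Standard: 4913 multiplications (17^3). Strassen: 16807 multiplications (7^5, after padding to 32x32). Strassen reduces 8 recursive multiplications to 7 at each level.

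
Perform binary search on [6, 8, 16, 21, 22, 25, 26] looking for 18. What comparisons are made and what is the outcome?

Binary search for 18 in [6, 8, 16, 21, 22, 25, 26]:

lo=0, hi=6, mid=3, arr[mid]=21 -> 21 > 18, search left half
lo=0, hi=2, mid=1, arr[mid]=8 -> 8 < 18, search right half
lo=2, hi=2, mid=2, arr[mid]=16 -> 16 < 18, search right half
lo=3 > hi=2, target 18 not found

Binary search determines that 18 is not in the array after 3 comparisons. The search space was exhausted without finding the target.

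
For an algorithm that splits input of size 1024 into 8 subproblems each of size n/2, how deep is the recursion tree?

For divide and conquer with division factor 2:

Problem sizes at each level:
Level 0: 1024
Level 1: 512
Level 2: 256
Level 3: 128
Level 4: 64
Level 5: 32
Level 6: 16
Level 7: 8
Level 8: 4
Level 9: 2
Level 10: 1

The root is level 0 and the size-1 base case is level 10 (the tree spans levels 0 through 10, i.e. 11 levels counting the root), so the depth is the number of divisions: log_2(1024) = 10

The recursion tree depth is log_2(1024) = 10. At each level, the problem size is divided by 2, so it takes 10 divisions to reduce to a base case of size 1. The algorithm makes 8 recursive calls at each level.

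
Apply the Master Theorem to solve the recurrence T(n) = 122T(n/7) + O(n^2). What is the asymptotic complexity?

Master Theorem for T(n) = 122T(n/7) + O(n^2):

a = 122, b = 7, c = 2
log_b(a) = log_7(122) = 2.4688

Case 1: c = 2 < log_7(122) = 2.4688
T(n) = O(n^(log_7 122))

For T(n) = 122T(n/7) + O(n^2): log_7(122) = 2.4688. This is Case 1 of the Master Theorem (c < log_b(a), work dominated by leaves), giving O(n^(log_7 122)).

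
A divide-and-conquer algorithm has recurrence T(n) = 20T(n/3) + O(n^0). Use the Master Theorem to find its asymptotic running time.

Master Theorem for T(n) = 20T(n/3) + O(n^0):

a = 20, b = 3, c = 0
log_b(a) = log_3(20) = 2.7268

Case 1: c = 0 < log_3(20) = 2.7268
T(n) = O(n^(log_3 20))

For T(n) = 20T(n/3) + O(n^0): log_3(20) = 2.7268. This is Case 1 of the Master Theorem (c < log_b(a), work dominated by leaves), giving O(n^(log_3 20)).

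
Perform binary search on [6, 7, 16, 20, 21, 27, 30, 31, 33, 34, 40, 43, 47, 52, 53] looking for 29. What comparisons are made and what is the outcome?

Binary search for 29 in [6, 7, 16, 20, 21, 27, 30, 31, 33, 34, 40, 43, 47, 52, 53]:

lo=0, hi=14, mid=7, arr[mid]=31 -> 31 > 29, search left half
lo=0, hi=6, mid=3, arr[mid]=20 -> 20 < 29, search right half
lo=4, hi=6, mid=5, arr[mid]=27 -> 27 < 29, search right half
lo=6, hi=6, mid=6, arr[mid]=30 -> 30 > 29, search left half
lo=6 > hi=5, target 29 not found

Binary search determines that 29 is not in the array after 4 comparisons. The search space was exhausted without finding the target.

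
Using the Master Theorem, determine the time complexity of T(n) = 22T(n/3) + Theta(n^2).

Master Theorem for T(n) = 22T(n/3) + O(n^2):

a = 22, b = 3, c = 2
log_b(a) = log_3(22) = 2.8136

Case 1: c = 2 < log_3(22) = 2.8136
T(n) = O(n^(log_3 22))

For T(n) = 22T(n/3) + O(n^2): log_3(22) = 2.8136. This is Case 1 of the Master Theorem (c < log_b(a), work dominated by leaves), giving O(n^(log_3 22)).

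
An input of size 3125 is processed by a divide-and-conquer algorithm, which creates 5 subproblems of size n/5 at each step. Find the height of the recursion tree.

For divide and conquer with division factor 5:

Problem sizes at each level:
Level 0: 3125
Level 1: 625
Level 2: 125
Level 3: 25
Level 4: 5
Level 5: 1

The root is level 0 and the size-1 base case is level 5 (the tree spans levels 0 through 5, i.e. 6 levels counting the root), so the depth is the number of divisions: log_5(3125) = 5

The recursion tree depth is log_5(3125) = 5. At each level, the problem size is divided by 5, so it takes 5 divisions to reduce to a base case of size 1. The algorithm makes 5 recursive calls at each level.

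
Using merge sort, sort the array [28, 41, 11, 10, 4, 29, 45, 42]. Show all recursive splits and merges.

Merge sort trace:

Split: [28, 41, 11, 10, 4, 29, 45, 42] -> [28, 41, 11, 10] and [4, 29, 45, 42]
  Split: [28, 41, 11, 10] -> [28, 41] and [11, 10]
    Split: [28, 41] -> [28] and [41]
    Merge: [28] + [41] -> [28, 41]
    Split: [11, 10] -> [11] and [10]
    Merge: [11] + [10] -> [10, 11]
  Merge: [28, 41] + [10, 11] -> [10, 11, 28, 41]
  Split: [4, 29, 45, 42] -> [4, 29] and [45, 42]
    Split: [4, 29] -> [4] and [29]
    Merge: [4] + [29] -> [4, 29]
    Split: [45, 42] -> [45] and [42]
    Merge: [45] + [42] -> [42, 45]
  Merge: [4, 29] + [42, 45] -> [4, 29, 42, 45]
Merge: [10, 11, 28, 41] + [4, 29, 42, 45] -> [4, 10, 11, 28, 29, 41, 42, 45]

Final sorted array: [4, 10, 11, 28, 29, 41, 42, 45]

The merge sort proceeds by recursively splitting the array and merging sorted halves.
After all merges, the sorted array is [4, 10, 11, 28, 29, 41, 42, 45].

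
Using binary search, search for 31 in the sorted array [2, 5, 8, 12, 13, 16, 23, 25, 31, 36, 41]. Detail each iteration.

Binary search for 31 in [2, 5, 8, 12, 13, 16, 23, 25, 31, 36, 41]:

lo=0, hi=10, mid=5, arr[mid]=16 -> 16 < 31, search right half
lo=6, hi=10, mid=8, arr[mid]=31 -> Found target at index 8!

Binary search finds 31 at index 8 after 2 comparisons. The search repeatedly halves the search space by comparing with the middle element.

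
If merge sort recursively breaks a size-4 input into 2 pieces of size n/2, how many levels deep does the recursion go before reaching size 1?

For divide and conquer with division factor 2:

Problem sizes at each level:
Level 0: 4
Level 1: 2
Level 2: 1

The root is level 0 and the size-1 base case is level 2 (the tree spans levels 0 through 2, i.e. 3 levels counting the root), so the depth is the number of divisions: log_2(4) = 2

The recursion tree depth is log_2(4) = 2. At each level, the problem size is divided by 2, so it takes 2 divisions to reduce to a base case of size 1. The algorithm makes 2 recursive calls at each level.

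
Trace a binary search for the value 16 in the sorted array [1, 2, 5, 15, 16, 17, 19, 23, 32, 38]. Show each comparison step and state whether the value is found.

Binary search for 16 in [1, 2, 5, 15, 16, 17, 19, 23, 32, 38]:

lo=0, hi=9, mid=4, arr[mid]=16 -> Found target at index 4!

Binary search finds 16 at index 4 after 1 comparisons. The search repeatedly halves the search space by comparing with the middle element.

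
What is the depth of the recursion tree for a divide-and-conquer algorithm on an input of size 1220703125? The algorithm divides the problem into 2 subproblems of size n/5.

For divide and conquer with division factor 5:

Problem sizes at each level:
Level 0: 1220703125
Level 1: 244140625
Level 2: 48828125
Level 3: 9765625
Level 4: 1953125
Level 5: 390625
Level 6: 78125
Level 7: 15625
Level 8: 3125
Level 9: 625
Level 10: 125
Level 11: 25
Level 12: 5
Level 13: 1

The root is level 0 and the size-1 base case is level 13 (the tree spans levels 0 through 13, i.e. 14 levels counting the root), so the depth is the number of divisions: log_5(1220703125) = 13

The recursion tree depth is log_5(1220703125) = 13. At each level, the problem size is divided by 5, so it takes 13 divisions to reduce to a base case of size 1. The algorithm makes 2 recursive calls at each level.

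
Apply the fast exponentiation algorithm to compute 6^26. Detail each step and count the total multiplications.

Computing 6^26 by squaring (build up from 6^1; each line after the first costs one multiplication):

6^1 = 6
6^2 = (6^1)^2 = 6^2 = 36
6^3 = 6 * 6^2 = 6 * 36 = 216
6^6 = (6^3)^2 = 216^2 = 46656
6^12 = (6^6)^2 = 46656^2 = 2176782336
6^13 = 6 * 6^12 = 6 * 2176782336 = 13060694016
6^26 = (6^13)^2 = 13060694016^2 = 170581728179578208256

Result: 170581728179578208256
Multiplications needed: 6 (6 lines after 6^1)

6^26 = 170581728179578208256. Using exponentiation by squaring, this requires 6 multiplications. The key idea: if the exponent is even, square the half-power; if odd, multiply by the base once.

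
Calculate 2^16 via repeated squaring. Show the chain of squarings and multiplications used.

Computing 2^16 by squaring (build up from 2^1; each line after the first costs one multiplication):

2^1 = 2
2^2 = (2^1)^2 = 2^2 = 4
2^4 = (2^2)^2 = 4^2 = 16
2^8 = (2^4)^2 = 16^2 = 256
2^16 = (2^8)^2 = 256^2 = 65536

Result: 65536
Multiplications needed: 4 (4 lines after 2^1)

2^16 = 65536. Using exponentiation by squaring, this requires 4 multiplications. The key idea: if the exponent is even, square the half-power; if odd, multiply by the base once.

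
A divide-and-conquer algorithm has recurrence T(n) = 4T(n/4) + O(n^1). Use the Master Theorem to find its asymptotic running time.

Master Theorem for T(n) = 4T(n/4) + O(n^1):

a = 4, b = 4, c = 1
log_b(a) = log_4(4) = 1.0000

Case 2: c = 1 = log_4(4) = 1.0000
T(n) = O(n^1 log n) = O(n log n)

For T(n) = 4T(n/4) + O(n^1): log_4(4) = 1.0000. This is Case 2 of the Master Theorem (c = log_b(a), equal work at all levels), giving O(n log n).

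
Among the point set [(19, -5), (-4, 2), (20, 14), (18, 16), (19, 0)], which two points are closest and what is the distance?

Computing all pairwise distances among 5 points:

d((19, -5), (-4, 2)) = 24.0416
d((19, -5), (20, 14)) = 19.0263
d((19, -5), (18, 16)) = 21.0238
d((19, -5), (19, 0)) = 5.0
d((-4, 2), (20, 14)) = 26.8328
d((-4, 2), (18, 16)) = 26.0768
d((-4, 2), (19, 0)) = 23.0868
d((20, 14), (18, 16)) = 2.8284 <-- minimum
d((20, 14), (19, 0)) = 14.0357
d((18, 16), (19, 0)) = 16.0312

Closest pair: (20, 14) and (18, 16) with distance 2.8284

The closest pair is (20, 14) and (18, 16) with Euclidean distance 2.8284. For 5 points, brute-force pairwise comparison is shown above. For large n, the divide-and-conquer algorithm (sort by x, recurse on halves, check the dividing strip) achieves O(n log n).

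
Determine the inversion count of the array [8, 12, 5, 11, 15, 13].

Finding inversions in [8, 12, 5, 11, 15, 13]:

(0, 2): arr[0]=8 > arr[2]=5
(1, 2): arr[1]=12 > arr[2]=5
(1, 3): arr[1]=12 > arr[3]=11
(4, 5): arr[4]=15 > arr[5]=13

Total inversions: 4

The array has 4 inversion(s): (0,2), (1,2), (1,3), (4,5). Each pair (i,j) satisfies i < j and arr[i] > arr[j].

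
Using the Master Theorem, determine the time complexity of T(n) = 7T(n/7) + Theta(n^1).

Master Theorem for T(n) = 7T(n/7) + O(n^1):

a = 7, b = 7, c = 1
log_b(a) = log_7(7) = 1.0000

Case 2: c = 1 = log_7(7) = 1.0000
T(n) = O(n^1 log n) = O(n log n)

For T(n) = 7T(n/7) + O(n^1): log_7(7) = 1.0000. This is Case 2 of the Master Theorem (c = log_b(a), equal work at all levels), giving O(n log n).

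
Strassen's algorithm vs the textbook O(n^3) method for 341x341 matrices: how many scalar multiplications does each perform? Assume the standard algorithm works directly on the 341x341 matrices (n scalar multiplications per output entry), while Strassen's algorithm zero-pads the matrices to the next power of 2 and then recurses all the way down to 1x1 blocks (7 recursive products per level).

Matrix multiplication for 341x341 matrices:

Strassen's algorithm requires power-of-2 dimensions. Pad 341x341 to 512x512 (next power of 2).

Standard algorithm: 341^3 = 39651821 multiplications
Strassen's algorithm: 7^(log2(512)) = 7^9 = 40353607 multiplications
Difference: 39651821 - 40353607 = -701786 (Strassen uses MORE here due to padding overhead — for small or just-over-power-of-2 n, padding can outweigh the per-level savings)

Standard: 39651821 multiplications (341^3). Strassen: 40353607 multiplications (7^9, after padding to 512x512). Strassen reduces 8 recursive multiplications to 7 at each level.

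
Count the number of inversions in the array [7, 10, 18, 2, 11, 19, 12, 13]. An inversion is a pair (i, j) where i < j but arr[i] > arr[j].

Finding inversions in [7, 10, 18, 2, 11, 19, 12, 13]:

(0, 3): arr[0]=7 > arr[3]=2
(1, 3): arr[1]=10 > arr[3]=2
(2, 3): arr[2]=18 > arr[3]=2
(2, 4): arr[2]=18 > arr[4]=11
(2, 6): arr[2]=18 > arr[6]=12
(2, 7): arr[2]=18 > arr[7]=13
(5, 6): arr[5]=19 > arr[6]=12
(5, 7): arr[5]=19 > arr[7]=13

Total inversions: 8

The array has 8 inversion(s): (0,3), (1,3), (2,3), (2,4), (2,6), (2,7), (5,6), (5,7). Each pair (i,j) satisfies i < j and arr[i] > arr[j].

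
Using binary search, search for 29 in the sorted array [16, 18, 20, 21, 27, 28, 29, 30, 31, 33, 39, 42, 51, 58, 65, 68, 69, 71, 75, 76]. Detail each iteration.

Binary search for 29 in [16, 18, 20, 21, 27, 28, 29, 30, 31, 33, 39, 42, 51, 58, 65, 68, 69, 71, 75, 76]:

lo=0, hi=19, mid=9, arr[mid]=33 -> 33 > 29, search left half
lo=0, hi=8, mid=4, arr[mid]=27 -> 27 < 29, search right half
lo=5, hi=8, mid=6, arr[mid]=29 -> Found target at index 6!

Binary search finds 29 at index 6 after 3 comparisons. The search repeatedly halves the search space by comparing with the middle element.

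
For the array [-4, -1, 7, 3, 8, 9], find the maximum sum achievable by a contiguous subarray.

Using Kadane's algorithm on [-4, -1, 7, 3, 8, 9]:

Scanning through the array:
Position 1 (value -1): max_ending_here = -1, max_so_far = -1
Position 2 (value 7): max_ending_here = 7, max_so_far = 7
Position 3 (value 3): max_ending_here = 10, max_so_far = 10
Position 4 (value 8): max_ending_here = 18, max_so_far = 18
Position 5 (value 9): max_ending_here = 27, max_so_far = 27

Maximum subarray: [7, 3, 8, 9]
Maximum sum: 27

The maximum subarray is [7, 3, 8, 9] with sum 27. This subarray runs from index 2 to index 5.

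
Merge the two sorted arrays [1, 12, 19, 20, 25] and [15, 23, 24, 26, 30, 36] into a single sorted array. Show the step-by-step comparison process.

Merging process:

Compare 1 vs 15: take 1 from left. Merged: [1]
Compare 12 vs 15: take 12 from left. Merged: [1, 12]
Compare 19 vs 15: take 15 from right. Merged: [1, 12, 15]
Compare 19 vs 23: take 19 from left. Merged: [1, 12, 15, 19]
Compare 20 vs 23: take 20 from left. Merged: [1, 12, 15, 19, 20]
Compare 25 vs 23: take 23 from right. Merged: [1, 12, 15, 19, 20, 23]
Compare 25 vs 24: take 24 from right. Merged: [1, 12, 15, 19, 20, 23, 24]
Compare 25 vs 26: take 25 from left. Merged: [1, 12, 15, 19, 20, 23, 24, 25]
Append remaining from right: [26, 30, 36]. Merged: [1, 12, 15, 19, 20, 23, 24, 25, 26, 30, 36]

Final merged array: [1, 12, 15, 19, 20, 23, 24, 25, 26, 30, 36]
Total comparisons: 8

The merged array is [1, 12, 15, 19, 20, 23, 24, 25, 26, 30, 36], requiring 8 comparisons. The merge step runs in O(n) time where n is the total number of elements.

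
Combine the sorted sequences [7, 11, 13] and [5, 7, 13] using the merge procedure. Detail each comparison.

Merging process:

Compare 7 vs 5: take 5 from right. Merged: [5]
Compare 7 vs 7: take 7 from left. Merged: [5, 7]
Compare 11 vs 7: take 7 from right. Merged: [5, 7, 7]
Compare 11 vs 13: take 11 from left. Merged: [5, 7, 7, 11]
Compare 13 vs 13: take 13 from left. Merged: [5, 7, 7, 11, 13]
Append remaining from right: [13]. Merged: [5, 7, 7, 11, 13, 13]

Final merged array: [5, 7, 7, 11, 13, 13]
Total comparisons: 5

The merged array is [5, 7, 7, 11, 13, 13], requiring 5 comparisons. The merge step runs in O(n) time where n is the total number of elements.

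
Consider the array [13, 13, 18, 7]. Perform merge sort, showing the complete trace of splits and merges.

Merge sort trace:

Split: [13, 13, 18, 7] -> [13, 13] and [18, 7]
  Split: [13, 13] -> [13] and [13]
  Merge: [13] + [13] -> [13, 13]
  Split: [18, 7] -> [18] and [7]
  Merge: [18] + [7] -> [7, 18]
Merge: [13, 13] + [7, 18] -> [7, 13, 13, 18]

Final sorted array: [7, 13, 13, 18]

The merge sort proceeds by recursively splitting the array and merging sorted halves.
After all merges, the sorted array is [7, 13, 13, 18].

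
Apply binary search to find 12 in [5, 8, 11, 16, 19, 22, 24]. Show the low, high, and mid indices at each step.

Binary search for 12 in [5, 8, 11, 16, 19, 22, 24]:

lo=0, hi=6, mid=3, arr[mid]=16 -> 16 > 12, search left half
lo=0, hi=2, mid=1, arr[mid]=8 -> 8 < 12, search right half
lo=2, hi=2, mid=2, arr[mid]=11 -> 11 < 12, search right half
lo=3 > hi=2, target 12 not found

Binary search determines that 12 is not in the array after 3 comparisons. The search space was exhausted without finding the target.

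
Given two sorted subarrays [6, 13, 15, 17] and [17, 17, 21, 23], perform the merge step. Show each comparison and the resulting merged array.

Merging process:

Compare 6 vs 17: take 6 from left. Merged: [6]
Compare 13 vs 17: take 13 from left. Merged: [6, 13]
Compare 15 vs 17: take 15 from left. Merged: [6, 13, 15]
Compare 17 vs 17: take 17 from left. Merged: [6, 13, 15, 17]
Append remaining from right: [17, 17, 21, 23]. Merged: [6, 13, 15, 17, 17, 17, 21, 23]

Final merged array: [6, 13, 15, 17, 17, 17, 21, 23]
Total comparisons: 4

The merged array is [6, 13, 15, 17, 17, 17, 21, 23], requiring 4 comparisons. The merge step runs in O(n) time where n is the total number of elements.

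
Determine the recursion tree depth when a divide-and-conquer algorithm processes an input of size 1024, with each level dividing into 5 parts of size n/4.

For divide and conquer with division factor 4:

Problem sizes at each level:
Level 0: 1024
Level 1: 256
Level 2: 64
Level 3: 16
Level 4: 4
Level 5: 1

The root is level 0 and the size-1 base case is level 5 (the tree spans levels 0 through 5, i.e. 6 levels counting the root), so the depth is the number of divisions: log_4(1024) = 5

The recursion tree depth is log_4(1024) = 5. At each level, the problem size is divided by 4, so it takes 5 divisions to reduce to a base case of size 1. The algorithm makes 5 recursive calls at each level.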